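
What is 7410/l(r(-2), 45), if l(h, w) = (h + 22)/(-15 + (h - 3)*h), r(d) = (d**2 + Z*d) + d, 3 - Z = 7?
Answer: 203775/16 ≈ 12736.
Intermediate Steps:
Z = -4 (Z = 3 - 1*7 = 3 - 7 = -4)
r(d) = d**2 - 3*d (r(d) = (d**2 - 4*d) + d = d**2 - 3*d)
l(h, w) = (22 + h)/(-15 + h*(-3 + h)) (l(h, w) = (22 + h)/(-15 + (-3 + h)*h) = (22 + h)/(-15 + h*(-3 + h)))
7410/l(r(-2), 45) = 7410/(((22 - 2*(-3 - 2))/(-15 + (-2*(-3 - 2))**2 - (-6)*(-3 - 2)))) = 7410/(((22 - 2*(-5))/(-15 + (-2*(-5))**2 - (-6)*(-5)))) = 7410/(((22 + 10)/(-15 + 10**2 - 3*10))) = 7410/((32/(-15 + 100 - 30))) = 7410/((32/55)) = 7410/(((1/55)*32)) = 7410/(32/55) = 7410*(55/32) = 203775/16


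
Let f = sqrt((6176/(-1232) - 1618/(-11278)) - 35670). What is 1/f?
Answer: -I*sqrt(6725863248494313)/15490135371 ≈ -0.0052944*I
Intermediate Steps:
f = I*sqrt(6725863248494313)/434203 (f = sqrt((6176*(-1/1232) - 1618*(-1/11278)) - 35670) = sqrt((-386/77 + 809/5639) - 35670) = sqrt(-2114361/434203 - 35670) = sqrt(-15490135371/434203) = I*sqrt(6725863248494313)/434203 ≈ 188.88*I)
1/f = 1/(I*sqrt(6725863248494313)/434203) = -I*sqrt(6725863248494313)/15490135371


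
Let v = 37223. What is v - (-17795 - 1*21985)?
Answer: 77003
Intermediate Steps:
v - (-17795 - 1*21985) = 37223 - (-17795 - 1*21985) = 37223 - (-17795 - 21985) = 37223 - 1*(-39780) = 37223 + 39780 = 77003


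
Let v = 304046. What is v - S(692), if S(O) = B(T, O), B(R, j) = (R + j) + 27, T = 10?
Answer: 303317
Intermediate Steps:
B(R, j) = 27 + R + j
S(O) = 37 + O (S(O) = 27 + 10 + O = 37 + O)
v - S(692) = 304046 - (37 + 692) = 304046 - 1*729 = 304046 - 729 = 303317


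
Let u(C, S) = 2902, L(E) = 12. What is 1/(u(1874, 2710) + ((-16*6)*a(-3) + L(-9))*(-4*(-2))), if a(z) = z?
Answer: 1/5302 ≈ 0.00018861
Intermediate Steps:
1/(u(1874, 2710) + ((-16*6)*a(-3) + L(-9))*(-4*(-2))) = 1/(2902 + (-16*6*(-3) + 12)*(-4*(-2))) = 1/(2902 + (-96*(-3) + 12)*8) = 1/(2902 + (288 + 12)*8) = 1/(2902 + 300*8) = 1/(2902 + 2400) = 1/5302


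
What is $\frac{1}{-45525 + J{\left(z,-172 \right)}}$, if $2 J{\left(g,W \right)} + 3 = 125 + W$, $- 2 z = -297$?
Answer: $- \frac{1}{45550} \approx -2.1954 \cdot 10^{-5}$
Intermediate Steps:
$z = \frac{297}{2}$ ($z = \left(- \frac{1}{2}\right) \left(-297\right) = \frac{297}{2} \approx 148.5$)
$J{\left(g,W \right)} = 61 + \frac{W}{2}$ ($J{\left(g,W \right)} = - \frac{3}{2} + \frac{125 + W}{2} = - \frac{3}{2} + \left(\frac{125}{2} + \frac{W}{2}\right) = 61 + \frac{W}{2}$)
$\frac{1}{-45525 + J{\left(z,-172 \right)}} = \frac{1}{-45525 + \left(61 + \frac{1}{2} \left(-172\right)\right)} = \frac{1}{-45525 + \left(61 - 86\right)} = \frac{1}{-45525 - 25} = \frac{1}{-45550} = - \frac{1}{45550}$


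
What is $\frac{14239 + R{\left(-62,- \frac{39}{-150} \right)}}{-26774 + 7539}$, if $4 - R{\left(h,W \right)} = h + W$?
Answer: $- \frac{715237}{961750} \approx -0.74368$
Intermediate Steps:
$R{\left(h,W \right)} = 4 - W - h$ ($R{\left(h,W \right)} = 4 - \left(h + W\right) = 4 - \left(W + h\right) = 4 - W - h$)
$\frac{14239 + R{\left(-62,- \frac{39}{-150} \right)}}{-26774 + 7539} = \frac{14239 - \left(-66 + \frac{13}{50}\right)}{-26774 + 7539} = \frac{14239 + \left(4 - \left(-39\right) \left(- \frac{1}{150}\right) + 62\right)}{-19235} = \left(14239 + \left(4 - \frac{13}{50} + 62\right)\right) \left(- \frac{1}{19235}\right) = \left(14239 + \frac{3287}{50}\right) \left(- \frac{1}{19235}\right) = \frac{715237}{50} \left(- \frac{1}{19235}\right) = - \frac{715237}{961750}$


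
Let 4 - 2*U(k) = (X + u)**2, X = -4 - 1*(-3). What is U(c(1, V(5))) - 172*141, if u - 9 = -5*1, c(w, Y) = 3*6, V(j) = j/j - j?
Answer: -48509/2 ≈ -24255.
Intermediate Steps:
V(j) = 1 - j
X = -1 (X = -4 + 3 = -1)
c(w, Y) = 18
u = 4 (u = 9 - 5*1 = 9 - 5 = 4)
U(k) = -5/2 (U(k) = 2 - (-1 + 4)**2/2 = 2 - 1/2*3**2 = 2 - 1/2*9 = 2 - 9/2 = -5/2)
U(c(1, V(5))) - 172*141 = -5/2 - 172*141 = -5/2 - 24252 = -48509/2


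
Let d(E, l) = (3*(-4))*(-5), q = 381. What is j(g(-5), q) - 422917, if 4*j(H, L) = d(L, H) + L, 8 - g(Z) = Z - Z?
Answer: -1691227/4 ≈ -4.2281e+5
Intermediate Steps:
d(E, l) = 60 (d(E, l) = -12*(-5) = 60)
g(Z) = 8 (g(Z) = 8 - (Z - Z) = 8 - 1*0 = 8 + 0 = 8)
j(H, L) = 15 + L/4 (j(H, L) = (60 + L)/4 = 15 + L/4)
j(g(-5), q) - 422917 = (15 + (1/4)*381) - 422917 = (15 + 381/4) - 422917 = 441/4 - 422917 = -1691227/4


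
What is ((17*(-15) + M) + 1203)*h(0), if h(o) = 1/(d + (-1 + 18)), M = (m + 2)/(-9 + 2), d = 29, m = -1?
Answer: 6635/322 ≈ 20.606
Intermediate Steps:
M = -1/7 (M = (-1 + 2)/(-9 + 2) = 1/(-7) = 1*(-1/7) = -1/7 ≈ -0.14286)
h(o) = 1/46 (h(o) = 1/(29 + (-1 + 18)) = 1/(29 + 17) = 1/46)
((17*(-15) + M) + 1203)*h(0) = ((17*(-15) - 1/7) + 1203)*(1/46) = ((-255 - 1/7) + 1203)*(1/46) = (-1786/7 + 1203)*(1/46) = (6635/7)*(1/46) = 6635/322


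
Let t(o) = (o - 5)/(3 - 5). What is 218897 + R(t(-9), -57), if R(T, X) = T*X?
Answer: 218498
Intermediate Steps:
t(o) = 5/2 - o/2 (t(o) = (-5 + o)/(-2) = (-5 + o)*(-½) = 5/2 - o/2)
218897 + R(t(-9), -57) = 218897 + (5/2 - ½*(-9))*(-57) = 218897 + (5/2 + 9/2)*(-57) = 218897 + 7*(-57) = 218897 - 399 = 218498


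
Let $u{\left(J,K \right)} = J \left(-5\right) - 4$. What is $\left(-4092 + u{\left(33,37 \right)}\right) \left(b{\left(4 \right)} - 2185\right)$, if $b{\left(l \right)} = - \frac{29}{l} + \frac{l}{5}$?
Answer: $\frac{186755369}{20} \approx 9.3378 \cdot 10^{6}$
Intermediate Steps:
$u{\left(J,K \right)} = -4 - 5 J$ ($u{\left(J,K \right)} = - 5 J - 4 = -4 - 5 J$)
$b{\left(l \right)} = - \frac{29}{l} + \frac{l}{5}$ ($b{\left(l \right)} = - \frac{29}{l} + l \frac{1}{5} = - \frac{29}{l} + \frac{l}{5}$)
$\left(-4092 + u{\left(33,37 \right)}\right) \left(b{\left(4 \right)} - 2185\right) = \left(-4092 - 169\right) \left(\left(- \frac{29}{4} + \frac{1}{5} \cdot 4\right) - 2185\right) = \left(-4092 - 169\right) \left(\left(\left(-29\right) \frac{1}{4} + \frac{4}{5}\right) - 2185\right) = \left(-4092 - 169\right) \left(\left(- \frac{29}{4} + \frac{4}{5}\right) - 2185\right) = - 4261 \left(- \frac{129}{20} - 2185\right) = \left(-4261\right) \left(- \frac{43829}{20}\right) = \frac{186755369}{20}$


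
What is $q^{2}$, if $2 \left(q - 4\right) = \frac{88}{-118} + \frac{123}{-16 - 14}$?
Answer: $\frac{3463321}{1392400} \approx 2.4873$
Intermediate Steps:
$q = \frac{1861}{1180}$ ($q = 4 + \frac{\frac{88}{-118} + \frac{123}{-16 - 14}}{2} = 4 + \frac{88 \left(- \frac{1}{118}\right) + \frac{123}{-30}}{2} = 4 + \frac{- \frac{44}{59} + 123 \left(- \frac{1}{30}\right)}{2} = 4 + \frac{- \frac{44}{59} - \frac{41}{10}}{2} = 4 + \frac{1}{2} \left(- \frac{2859}{590}\right) = 4 - \frac{2859}{1180} = \frac{1861}{1180} \approx 1.5771$)
$q^{2} = \left(\frac{1861}{1180}\right)^{2} = \frac{3463321}{1392400}$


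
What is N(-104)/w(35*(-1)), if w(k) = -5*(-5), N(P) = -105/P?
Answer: 21/520 ≈ 0.040385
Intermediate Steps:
w(k) = 25
N(-104)/w(35*(-1)) = -105/(-104)/25 = -105*(-1/104)*(1/25) = (105/104)*(1/25) = 21/520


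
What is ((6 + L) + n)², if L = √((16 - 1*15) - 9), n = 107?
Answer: 12761 + 452*I*√2 ≈ 12761.0 + 639.22*I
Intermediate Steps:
L = 2*I*√2 (L = √((16 - 15) - 9) = √(1 - 9) = √(-8) = 2*I*√2 ≈ 2.8284*I)
((6 + L) + n)² = ((6 + 2*I*√2) + 107)² = (113 + 2*I*√2)²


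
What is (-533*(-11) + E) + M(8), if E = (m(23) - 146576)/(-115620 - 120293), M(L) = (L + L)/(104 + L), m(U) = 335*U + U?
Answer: 9683313282/1651391 ≈ 5863.7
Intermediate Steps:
m(U) = 336*U
M(L) = 2*L/(104 + L) (M(L) = (2*L)/(104 + L) = 2*L/(104 + L))
E = 138848/235913 (E = (336*23 - 146576)/(-115620 - 120293) = (7728 - 146576)/(-235913) = -138848*(-1/235913) = 138848/235913 ≈ 0.58856)
(-533*(-11) + E) + M(8) = (-533*(-11) + 138848/235913) + 2*8/(104 + 8) = (5863 + 138848/235913) + 2*8/112 = 1383296767/235913 + 2*8*(1/112) = 1383296767/235913 + 1/7 = 9683313282/1651391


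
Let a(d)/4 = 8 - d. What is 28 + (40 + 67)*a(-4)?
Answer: 5164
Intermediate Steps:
a(d) = 32 - 4*d (a(d) = 4*(8 - d) = 32 - 4*d)
28 + (40 + 67)*a(-4) = 28 + (40 + 67)*(32 - 4*(-4)) = 28 + 107*(32 + 16) = 28 + 107*48 = 28 + 5136 = 5164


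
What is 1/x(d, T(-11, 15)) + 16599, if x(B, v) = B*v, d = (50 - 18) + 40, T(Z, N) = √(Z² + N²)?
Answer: 16599 + √346/24912 ≈ 16599.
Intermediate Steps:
T(Z, N) = √(N² + Z²)
d = 72 (d = 32 + 40 = 72)
1/x(d, T(-11, 15)) + 16599 = 1/(72*√(15² + (-11)²)) + 16599 = 1/(72*√(225 + 121)) + 16599 = 1/(72*√346) + 16599 = √346/24912 + 16599 = 16599 + √346/24912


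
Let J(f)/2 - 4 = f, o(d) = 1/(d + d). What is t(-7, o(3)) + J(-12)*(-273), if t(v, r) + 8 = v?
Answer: 4353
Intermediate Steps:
o(d) = 1/(2*d)
t(v, r) = -8 + v
J(f) = 8 + 2*f
t(-7, o(3)) + J(-12)*(-273) = (-8 - 7) + (8 + 2*(-12))*(-273) = -15 + (8 - 24)*(-273) = -15 - 16*(-273) = -15 + 4368 = 4353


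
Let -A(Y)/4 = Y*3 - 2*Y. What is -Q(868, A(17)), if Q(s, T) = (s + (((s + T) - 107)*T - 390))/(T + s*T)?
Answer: -23323/29546 ≈ -0.78938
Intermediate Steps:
A(Y) = -4*Y (A(Y) = -4*(Y*3 - 2*Y) = -4*(3*Y - 2*Y) = -4*Y)
Q(s, T) = (-390 + s + T*(-107 + T + s))/(T + T*s) (Q(s, T) = (s + (((T + s) - 107)*T - 390))/(T + T*s) = (s + ((-107 + T + s)*T - 390))/(T + T*s) = (s + (T*(-107 + T + s) - 390))/(T + T*s) = (s + (-390 + T*(-107 + T + s)))/(T + T*s) = (-390 + s + T*(-107 + T + s))/(T + T*s))
-Q(868, A(17)) = -(-390 + 868 + (-4*17)**2 - (-428)*17 - 4*17*868)/(((-4*17))*(1 + 868)) = -(-390 + 868 + (-68)**2 - 107*(-68) - 68*868)/((-68)*869) = -(-1)*(-390 + 868 + 4624 + 7276 - 59024)/(68*869) = -(-1)*(-46646)/(68*869) = -1*23323/29546 = -23323/29546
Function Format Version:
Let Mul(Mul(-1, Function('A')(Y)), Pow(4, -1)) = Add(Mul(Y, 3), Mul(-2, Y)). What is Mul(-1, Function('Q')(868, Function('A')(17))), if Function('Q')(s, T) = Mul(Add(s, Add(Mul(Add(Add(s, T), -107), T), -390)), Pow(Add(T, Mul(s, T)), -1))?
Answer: Rational(-23323, 29546) ≈ -0.78938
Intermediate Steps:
Function('A')(Y) = Mul(-4, Y) (Function('A')(Y) = Mul(-4, Add(Mul(Y, 3), Mul(-2, Y))) = Mul(-4, Add(Mul(3, Y), Mul(-2, Y))) = Mul(-4, Y))
Function('Q')(s, T) = Mul(Pow(Add(T, Mul(T, s)), -1), Add(-390, s, Mul(T, Add(-107, T, s)))) (Function('Q')(s, T) = Mul(Add(s, Add(Mul(Add(Add(T, s), -107), T), -390)), Pow(Add(T, Mul(T, s)), -1)) = Mul(Add(s, Add(Mul(Add(-107, T, s), T), -390)), Pow(Add(T, Mul(T, s)), -1)) = Mul(Add(s, Add(Mul(T, Add(-107, T, s)), -390)), Pow(Add(T, Mul(T, s)), -1)) = Mul(Add(s, Add(-390, Mul(T, Add(-107, T, s)))), Pow(Add(T, Mul(T, s)), -1)) = Mul(Add(-390, s, Mul(T, Add(-107, T, s))), Pow(Add(T, Mul(T, s)), -1)) = Mul(Pow(Add(T, Mul(T, s)), -1), Add(-390, s, Mul(T, Add(-107, T, s)))))
Mul(-1, Function('Q')(868, Function('A')(17))) = Mul(-1, Mul(Pow(Mul(-4, 17), -1), Pow(Add(1, 868), -1), Add(-390, 868, Pow(Mul(-4, 17), 2), Mul(-107, Mul(-4, 17)), Mul(Mul(-4, 17), 868)))) = Mul(-1, Mul(Pow(-68, -1), Pow(869, -1), Add(-390, 868, Pow(-68, 2), Mul(-107, -68), Mul(-68, 868)))) = Mul(-1, Mul(Rational(-1, 68), Rational(1, 869), Add(-390, 868, 4624, 7276, -59024))) = Mul(-1, Mul(Rational(-1, 68), Rational(1, 869), -46646)) = Mul(-1, Rational(23323, 29546)) = Rational(-23323, 29546)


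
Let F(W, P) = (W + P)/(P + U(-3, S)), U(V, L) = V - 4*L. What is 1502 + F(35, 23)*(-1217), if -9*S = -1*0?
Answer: -20273/10 ≈ -2027.3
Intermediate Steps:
S = 0 (S = -(-1)*0/9 = -⅑*0 = 0)
F(W, P) = (P + W)/(-3 + P) (F(W, P) = (W + P)/(P + (-3 - 4*0)) = (P + W)/(P + (-3 + 0)) = (P + W)/(P - 3) = (P + W)/(-3 + P))
1502 + F(35, 23)*(-1217) = 1502 + ((23 + 35)/(-3 + 23))*(-1217) = 1502 + (58/20)*(-1217) = 1502 + ((1/20)*58)*(-1217) = 1502 + (29/10)*(-1217) = 1502 - 35293/10 = -20273/10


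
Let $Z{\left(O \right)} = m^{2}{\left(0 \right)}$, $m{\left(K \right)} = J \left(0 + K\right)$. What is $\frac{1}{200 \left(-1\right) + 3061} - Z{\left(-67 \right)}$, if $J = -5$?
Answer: $\frac{1}{2861} \approx 0.00034953$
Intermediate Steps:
$m{\left(K \right)} = - 5 K$ ($m{\left(K \right)} = - 5 \left(0 + K\right) = - 5 K$)
$Z{\left(O \right)} = 0$ ($Z{\left(O \right)} = \left(\left(-5\right) 0\right)^{2} = 0^{2} = 0$)
$\frac{1}{200 \left(-1\right) + 3061} - Z{\left(-67 \right)} = \frac{1}{200 \left(-1\right) + 3061} - 0 = \frac{1}{-200 + 3061} + 0 = \frac{1}{2861} + 0 = \frac{1}{2861}$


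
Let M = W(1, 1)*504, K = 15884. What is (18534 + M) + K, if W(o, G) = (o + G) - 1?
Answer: 34922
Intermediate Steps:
W(o, G) = -1 + G + o (W(o, G) = (G + o) - 1 = -1 + G + o)
M = 504 (M = (-1 + 1 + 1)*504 = 1*504 = 504)
(18534 + M) + K = (18534 + 504) + 15884 = 19038 + 15884 = 34922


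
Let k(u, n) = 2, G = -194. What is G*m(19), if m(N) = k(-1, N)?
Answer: -388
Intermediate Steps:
m(N) = 2
G*m(19) = -194*2 = -388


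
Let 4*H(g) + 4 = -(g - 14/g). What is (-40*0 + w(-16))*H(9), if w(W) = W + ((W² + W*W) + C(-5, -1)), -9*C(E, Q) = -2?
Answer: -229999/162 ≈ -1419.7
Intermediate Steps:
C(E, Q) = 2/9 (C(E, Q) = -⅑*(-2) = 2/9)
H(g) = -1 - g/4 + 7/(2*g) (H(g) = -1 + (-(g - 14/g))/4 = -1 + (-g + 14/g)/4 = -1 + (-g/4 + 7/(2*g)) = -1 - g/4 + 7/(2*g))
w(W) = 2/9 + W + 2*W² (w(W) = W + ((W² + W*W) + 2/9) = W + ((W² + W²) + 2/9) = W + (2*W² + 2/9) = W + (2/9 + 2*W²) = 2/9 + W + 2*W²)
(-40*0 + w(-16))*H(9) = (-40*0 + (2/9 - 16 + 2*(-16)²))*((¼)*(14 - 1*9*(4 + 9))/9) = (0 + (2/9 - 16 + 2*256))*((¼)*(⅑)*(14 - 1*9*13)) = (0 + (2/9 - 16 + 512))*((¼)*(⅑)*(14 - 117)) = (0 + 4466/9)*((¼)*(⅑)*(-103)) = (4466/9)*(-103/36) = -229999/162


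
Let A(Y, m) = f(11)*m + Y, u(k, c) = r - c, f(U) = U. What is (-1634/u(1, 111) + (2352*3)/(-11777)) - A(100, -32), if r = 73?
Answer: 3467159/11777 ≈ 294.40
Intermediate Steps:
u(k, c) = 73 - c
A(Y, m) = Y + 11*m (A(Y, m) = 11*m + Y = Y + 11*m)
(-1634/u(1, 111) + (2352*3)/(-11777)) - A(100, -32) = (-1634/(73 - 1*111) + (2352*3)/(-11777)) - (100 + 11*(-32)) = (-1634/(73 - 111) + 7056*(-1/11777)) - (100 - 352) = (-1634/(-38) - 7056/11777) - 1*(-252) = (-1634*(-1/38) - 7056/11777) + 252 = (43 - 7056/11777) + 252 = 499355/11777 + 252 = 3467159/11777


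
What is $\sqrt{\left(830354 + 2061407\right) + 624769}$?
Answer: $\sqrt{3516530} \approx 1875.2$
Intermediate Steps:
$\sqrt{\left(830354 + 2061407\right) + 624769} = \sqrt{2891761 + 624769} = \sqrt{3516530}$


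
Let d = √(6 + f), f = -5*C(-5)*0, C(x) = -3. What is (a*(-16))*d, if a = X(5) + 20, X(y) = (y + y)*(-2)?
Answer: 0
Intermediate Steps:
X(y) = -4*y (X(y) = (2*y)*(-2) = -4*y)
f = 0 (f = -5*(-3)*0 = 15*0 = 0)
a = 0 (a = -4*5 + 20 = -20 + 20 = 0)
d = √6 (d = √(6 + 0) = √6 ≈ 2.4495)
(a*(-16))*d = (0*(-16))*√6 = 0*√6 = 0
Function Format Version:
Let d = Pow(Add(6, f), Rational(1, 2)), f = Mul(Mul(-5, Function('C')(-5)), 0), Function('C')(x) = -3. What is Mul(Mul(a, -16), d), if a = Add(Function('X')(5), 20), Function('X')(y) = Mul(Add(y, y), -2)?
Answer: 0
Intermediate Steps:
Function('X')(y) = Mul(-4, y) (Function('X')(y) = Mul(Mul(2, y), -2) = Mul(-4, y))
f = 0 (f = Mul(Mul(-5, -3), 0) = Mul(15, 0) = 0)
a = 0 (a = Add(Mul(-4, 5), 20) = Add(-20, 20) = 0)
d = Pow(6, Rational(1, 2)) (d = Pow(Add(6, 0), Rational(1, 2)) = Pow(6, Rational(1, 2)) ≈ 2.4495)
Mul(Mul(a, -16), d) = Mul(Mul(0, -16), Pow(6, Rational(1, 2))) = Mul(0, Pow(6, Rational(1, 2))) = 0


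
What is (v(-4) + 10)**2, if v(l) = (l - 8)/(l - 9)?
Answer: 20164/169 ≈ 119.31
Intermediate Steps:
v(l) = (-8 + l)/(-9 + l)
(v(-4) + 10)**2 = ((-8 - 4)/(-9 - 4) + 10)**2 = (-12/(-13) + 10)**2 = (-1/13*(-12) + 10)**2 = (12/13 + 10)**2 = (142/13)**2 = 20164/169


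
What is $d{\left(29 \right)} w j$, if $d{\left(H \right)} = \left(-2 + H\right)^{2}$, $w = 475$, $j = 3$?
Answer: $1038825$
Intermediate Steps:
$d{\left(29 \right)} w j = \left(-2 + 29\right)^{2} \cdot 475 \cdot 3 = 27^{2} \cdot 1425 = 729 \cdot 1425 = 1038825$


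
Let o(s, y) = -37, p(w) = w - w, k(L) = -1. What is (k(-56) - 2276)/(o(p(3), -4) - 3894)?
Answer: 2277/3931 ≈ 0.57924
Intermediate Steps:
p(w) = 0
(k(-56) - 2276)/(o(p(3), -4) - 3894) = (-1 - 2276)/(-37 - 3894) = -2277/(-3931) = -2277*(-1/3931) = 2277/3931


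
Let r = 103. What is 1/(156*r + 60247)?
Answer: 1/76315 ≈ 1.3104e-5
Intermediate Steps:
1/(156*r + 60247) = 1/(156*103 + 60247) = 1/(16068 + 60247) = 1/76315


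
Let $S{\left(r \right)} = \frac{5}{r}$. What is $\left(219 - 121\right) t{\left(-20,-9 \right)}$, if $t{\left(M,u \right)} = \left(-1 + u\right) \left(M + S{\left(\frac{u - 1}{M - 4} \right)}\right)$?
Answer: $7840$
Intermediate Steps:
$t{\left(M,u \right)} = \left(-1 + u\right) \left(M + \frac{5 \left(-4 + M\right)}{-1 + u}\right)$ ($t{\left(M,u \right)} = \left(-1 + u\right) \left(M + \frac{5}{\left(u - 1\right) \frac{1}{M - 4}}\right) = \left(-1 + u\right) \left(M + \frac{5}{\left(-1 + u\right) \frac{1}{-4 + M}}\right) = \left(-1 + u\right) \left(M + \frac{5}{\frac{1}{-4 + M} \left(-1 + u\right)}\right) = \left(-1 + u\right) \left(M + 5 \frac{-4 + M}{-1 + u}\right) = \left(-1 + u\right) \left(M + \frac{5 \left(-4 + M\right)}{-1 + u}\right)$)
$\left(219 - 121\right) t{\left(-20,-9 \right)} = \left(219 - 121\right) \left(-20 + 4 \left(-20\right) - -180\right) = 98 \left(-20 - 80 + 180\right) = 98 \cdot 80 = 7840$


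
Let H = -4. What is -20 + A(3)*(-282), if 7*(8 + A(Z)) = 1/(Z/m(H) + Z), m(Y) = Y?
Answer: 46580/21 ≈ 2218.1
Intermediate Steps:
A(Z) = -8 + 4/(21*Z) (A(Z) = -8 + 1/(7*(Z/(-4) + Z)) = -8 + 1/(7*(Z*(-¼) + Z)) = -8 + 1/(7*(-Z/4 + Z)) = -8 + 1/(7*((3*Z/4))) = -8 + (4/(3*Z))/7 = -8 + 4/(21*Z))
-20 + A(3)*(-282) = -20 + (-8 + (4/21)/3)*(-282) = -20 + (-8 + (4/21)*(⅓))*(-282) = -20 + (-8 + 4/63)*(-282) = -20 - 500/63*(-282) = -20 + 47000/21 = 46580/21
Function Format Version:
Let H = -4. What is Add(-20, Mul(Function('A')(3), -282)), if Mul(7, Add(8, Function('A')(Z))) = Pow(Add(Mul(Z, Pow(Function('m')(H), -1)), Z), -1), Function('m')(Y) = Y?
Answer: Rational(46580, 21) ≈ 2218.1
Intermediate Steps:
Function('A')(Z) = Add(-8, Mul(Rational(4, 21), Pow(Z, -1))) (Function('A')(Z) = Add(-8, Mul(Rational(1, 7), Pow(Add(Mul(Z, Pow(-4, -1)), Z), -1))) = Add(-8, Mul(Rational(1, 7), Pow(Add(Mul(Z, Rational(-1, 4)), Z), -1))) = Add(-8, Mul(Rational(1, 7), Pow(Add(Mul(Rational(-1, 4), Z), Z), -1))) = Add(-8, Mul(Rational(1, 7), Pow(Mul(Rational(3, 4), Z), -1))) = Add(-8, Mul(Rational(1, 7), Mul(Rational(4, 3), Pow(Z, -1)))) = Add(-8, Mul(Rational(4, 21), Pow(Z, -1))))
Add(-20, Mul(Function('A')(3), -282)) = Add(-20, Mul(Add(-8, Mul(Rational(4, 21), Pow(3, -1))), -282)) = Add(-20, Mul(Add(-8, Mul(Rational(4, 21), Rational(1, 3))), -282)) = Add(-20, Mul(Add(-8, Rational(4, 63)), -282)) = Add(-20, Mul(Rational(-500, 63), -282)) = Add(-20, Rational(47000, 21)) = Rational(46580, 21)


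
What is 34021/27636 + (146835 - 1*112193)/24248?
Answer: 7956730/2991597 ≈ 2.6597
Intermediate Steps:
34021/27636 + (146835 - 1*112193)/24248 = 34021*(1/27636) + (146835 - 112193)*(1/24248) = 34021/27636 + 34642*(1/24248) = 34021/27636 + 17321/12124 = 7956730/2991597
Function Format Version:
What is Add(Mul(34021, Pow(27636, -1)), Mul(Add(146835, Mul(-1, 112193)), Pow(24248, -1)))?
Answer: Rational(7956730, 2991597) ≈ 2.6597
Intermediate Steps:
Add(Mul(34021, Pow(27636, -1)), Mul(Add(146835, Mul(-1, 112193)), Pow(24248, -1))) = Add(Mul(34021, Rational(1, 27636)), Mul(Add(146835, -112193), Rational(1, 24248))) = Add(Rational(34021, 27636), Mul(34642, Rational(1, 24248))) = Add(Rational(34021, 27636), Rational(17321, 12124)) = Rational(7956730, 2991597)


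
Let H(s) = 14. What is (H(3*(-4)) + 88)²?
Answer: 10404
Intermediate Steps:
(H(3*(-4)) + 88)² = (14 + 88)² = 102² = 10404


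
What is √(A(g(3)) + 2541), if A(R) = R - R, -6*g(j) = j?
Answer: 11*√21 ≈ 50.408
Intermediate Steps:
g(j) = -j/6
A(R) = 0
√(A(g(3)) + 2541) = √(0 + 2541) = √2541 = 11*√21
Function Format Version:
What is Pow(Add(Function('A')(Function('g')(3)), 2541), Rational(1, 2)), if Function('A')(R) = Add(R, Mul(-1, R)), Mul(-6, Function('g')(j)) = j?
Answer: Mul(11, Pow(21, Rational(1, 2))) ≈ 50.408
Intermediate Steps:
Function('g')(j) = Mul(Rational(-1, 6), j)
Function('A')(R) = 0
Pow(Add(Function('A')(Function('g')(3)), 2541), Rational(1, 2)) = Pow(Add(0, 2541), Rational(1, 2)) = Pow(2541, Rational(1, 2)) = Mul(11, Pow(21, Rational(1, 2)))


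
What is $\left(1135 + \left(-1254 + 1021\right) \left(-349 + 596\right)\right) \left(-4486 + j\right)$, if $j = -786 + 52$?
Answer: $294491520$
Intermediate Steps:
$j = -734$
$\left(1135 + \left(-1254 + 1021\right) \left(-349 + 596\right)\right) \left(-4486 + j\right) = \left(1135 + \left(-1254 + 1021\right) \left(-349 + 596\right)\right) \left(-4486 - 734\right) = \left(1135 - 57551\right) \left(-5220\right) = \left(-56416\right) \left(-5220\right) = 294491520$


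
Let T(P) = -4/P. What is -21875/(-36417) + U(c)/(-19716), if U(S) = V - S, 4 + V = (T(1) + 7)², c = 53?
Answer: 36086293/59833131 ≈ 0.60312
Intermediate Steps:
V = 5 (V = -4 + (-4/1 + 7)² = -4 + (-4*1 + 7)² = -4 + (-4 + 7)² = -4 + 3² = -4 + 9 = 5)
U(S) = 5 - S
-21875/(-36417) + U(c)/(-19716) = -21875/(-36417) + (5 - 1*53)/(-19716) = -21875*(-1/36417) + (5 - 53)*(-1/19716) = 21875/36417 - 48*(-1/19716) = 21875/36417 + 4/1643 = 36086293/59833131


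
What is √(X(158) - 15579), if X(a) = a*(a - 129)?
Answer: I*√10997 ≈ 104.87*I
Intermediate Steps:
X(a) = a*(-129 + a)
√(X(158) - 15579) = √(158*(-129 + 158) - 15579) = √(158*29 - 15579) = √(4582 - 15579) = √(-10997) = I*√10997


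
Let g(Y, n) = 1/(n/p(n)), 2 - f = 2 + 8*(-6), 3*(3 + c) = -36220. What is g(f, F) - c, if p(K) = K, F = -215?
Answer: 36232/3 ≈ 12077.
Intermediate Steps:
c = -36229/3 (c = -3 + (⅓)*(-36220) = -3 - 36220/3 = -36229/3 ≈ -12076.)
f = 48 (f = 2 - (2 + 8*(-6)) = 2 - (2 - 48) = 2 - 1*(-46) = 2 + 46 = 48)
g(Y, n) = 1 (g(Y, n) = 1/(n/n) = 1/1 = 1)
g(f, F) - c = 1 - 1*(-36229/3) = 1 + 36229/3 = 36232/3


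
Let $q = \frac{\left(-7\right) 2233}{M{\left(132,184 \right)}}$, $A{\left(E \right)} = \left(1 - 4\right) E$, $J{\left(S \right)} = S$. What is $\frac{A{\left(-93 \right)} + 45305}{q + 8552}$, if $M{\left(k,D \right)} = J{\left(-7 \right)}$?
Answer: $\frac{45584}{10785} \approx 4.2266$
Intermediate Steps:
$M{\left(k,D \right)} = -7$
$A{\left(E \right)} = - 3 E$
$q = 2233$ ($q = \frac{\left(-7\right) 2233}{-7} = \left(-15631\right) \left(- \frac{1}{7}\right) = 2233$)
$\frac{A{\left(-93 \right)} + 45305}{q + 8552} = \frac{\left(-3\right) \left(-93\right) + 45305}{2233 + 8552} = \frac{279 + 45305}{10785} = 45584 \cdot \frac{1}{10785} = \frac{45584}{10785}$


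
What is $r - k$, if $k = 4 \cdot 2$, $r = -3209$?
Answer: $-3217$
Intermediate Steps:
$k = 8$
$r - k = -3209 - 8 = -3217$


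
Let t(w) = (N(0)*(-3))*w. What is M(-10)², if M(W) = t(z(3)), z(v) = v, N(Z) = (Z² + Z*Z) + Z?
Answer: 0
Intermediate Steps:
N(Z) = Z + 2*Z² (N(Z) = (Z² + Z²) + Z = 2*Z² + Z = Z + 2*Z²)
t(w) = 0 (t(w) = ((0*(1 + 2*0))*(-3))*w = ((0*(1 + 0))*(-3))*w = ((0*1)*(-3))*w = (0*(-3))*w = 0*w = 0)
M(W) = 0
M(-10)² = 0² = 0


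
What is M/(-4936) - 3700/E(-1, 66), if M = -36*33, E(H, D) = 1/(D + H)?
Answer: -296776703/1234 ≈ -2.4050e+5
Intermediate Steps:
M = -1188
M/(-4936) - 3700/E(-1, 66) = -1188/(-4936) - 3700/(1/(66 - 1)) = -1188*(-1/4936) - 3700/(1/65) = 297/1234 - 3700/1/65 = 297/1234 - 3700*65 = 297/1234 - 240500 = -296776703/1234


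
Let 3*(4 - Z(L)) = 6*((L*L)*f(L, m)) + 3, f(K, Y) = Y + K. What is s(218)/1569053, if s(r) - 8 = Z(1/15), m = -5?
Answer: 37273/5295553875 ≈ 7.0385e-6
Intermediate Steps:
f(K, Y) = K + Y
Z(L) = 3 - 2*L²*(-5 + L) (Z(L) = 4 - (6*((L*L)*(L - 5)) + 3)/3 = 4 - (6*(L²*(-5 + L)) + 3)/3 = 4 - (6*L²*(-5 + L) + 3)/3 = 4 - (3 + 6*L²*(-5 + L))/3 = 4 + (-1 - 2*L²*(-5 + L)) = 3 - 2*L²*(-5 + L))
s(r) = 37273/3375 (s(r) = 8 + (3 + 2*(1/15)²*(5 - 1/15)) = 8 + (3 + 2*(1/15)²*(5 - 1*1/15)) = 8 + (3 + 2*(1/225)*(5 - 1/15)) = 8 + (3 + 2*(1/225)*(74/15)) = 8 + (3 + 148/3375) = 8 + 10273/3375 = 37273/3375)
s(218)/1569053 = (37273/3375)/1569053 = (37273/3375)*(1/1569053) = 37273/5295553875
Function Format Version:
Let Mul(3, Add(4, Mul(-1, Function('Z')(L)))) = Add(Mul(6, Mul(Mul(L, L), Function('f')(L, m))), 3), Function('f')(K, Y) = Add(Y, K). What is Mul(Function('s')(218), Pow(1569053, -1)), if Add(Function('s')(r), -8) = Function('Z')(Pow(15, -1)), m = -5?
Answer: Rational(37273, 5295553875) ≈ 7.0385e-6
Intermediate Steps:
Function('f')(K, Y) = Add(K, Y)
Function('Z')(L) = Add(3, Mul(-2, Pow(L, 2), Add(-5, L))) (Function('Z')(L) = Add(4, Mul(Rational(-1, 3), Add(Mul(6, Mul(Mul(L, L), Add(L, -5))), 3))) = Add(4, Mul(Rational(-1, 3), Add(Mul(6, Mul(Pow(L, 2), Add(-5, L))), 3))) = Add(4, Mul(Rational(-1, 3), Add(Mul(6, Pow(L, 2), Add(-5, L)), 3))) = Add(4, Mul(Rational(-1, 3), Add(3, Mul(6, Pow(L, 2), Add(-5, L))))) = Add(4, Add(-1, Mul(-2, Pow(L, 2), Add(-5, L)))) = Add(3, Mul(-2, Pow(L, 2), Add(-5, L))))
Function('s')(r) = Rational(37273, 3375) (Function('s')(r) = Add(8, Add(3, Mul(2, Pow(Pow(15, -1), 2), Add(5, Mul(-1, Pow(15, -1)))))) = Add(8, Add(3, Mul(2, Pow(Rational(1, 15), 2), Add(5, Mul(-1, Rational(1, 15)))))) = Add(8, Add(3, Mul(2, Rational(1, 225), Add(5, Rational(-1, 15))))) = Add(8, Add(3, Mul(2, Rational(1, 225), Rational(74, 15)))) = Add(8, Add(3, Rational(148, 3375))) = Add(8, Rational(10273, 3375)) = Rational(37273, 3375))
Mul(Function('s')(218), Pow(1569053, -1)) = Mul(Rational(37273, 3375), Pow(1569053, -1)) = Mul(Rational(37273, 3375), Rational(1, 1569053)) = Rational(37273, 5295553875)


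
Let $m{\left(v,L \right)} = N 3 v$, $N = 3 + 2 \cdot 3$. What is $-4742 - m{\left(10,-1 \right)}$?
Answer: $-5012$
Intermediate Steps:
$N = 9$ ($N = 3 + 6 = 9$)
$m{\left(v,L \right)} = 27 v$ ($m{\left(v,L \right)} = 9 \cdot 3 v = 27 v$)
$-4742 - m{\left(10,-1 \right)} = -4742 - 27 \cdot 10 = -4742 - 270 = -5012$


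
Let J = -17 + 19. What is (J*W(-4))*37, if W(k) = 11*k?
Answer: -3256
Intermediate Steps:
J = 2
(J*W(-4))*37 = (2*(11*(-4)))*37 = (2*(-44))*37 = -88*37 = -3256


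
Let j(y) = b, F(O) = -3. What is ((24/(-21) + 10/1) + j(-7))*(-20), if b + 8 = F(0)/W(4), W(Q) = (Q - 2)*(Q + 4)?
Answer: -375/28 ≈ -13.393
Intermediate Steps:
W(Q) = (-2 + Q)*(4 + Q)
b = -131/16 (b = -8 - 3/(-8 + 4² + 2*4) = -8 - 3/(-8 + 16 + 8) = -8 - 3/16 = -131/16 ≈ -8.1875)
j(y) = -131/16
((24/(-21) + 10/1) + j(-7))*(-20) = ((24/(-21) + 10/1) - 131/16)*(-20) = ((24*(-1/21) + 10*1) - 131/16)*(-20) = ((-8/7 + 10) - 131/16)*(-20) = (62/7 - 131/16)*(-20) = (75/112)*(-20) = -375/28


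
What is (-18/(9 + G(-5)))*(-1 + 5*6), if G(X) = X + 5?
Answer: -58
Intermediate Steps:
G(X) = 5 + X
(-18/(9 + G(-5)))*(-1 + 5*6) = (-18/(9 + (5 - 5)))*(-1 + 5*6) = (-18/(9 + 0))*(-1 + 30) = -18/9*29 = -18*⅑*29 = -2*29 = -58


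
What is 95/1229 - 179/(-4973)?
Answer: 692426/6111817 ≈ 0.11329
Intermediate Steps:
95/1229 - 179/(-4973) = 95*(1/1229) - 179*(-1/4973) = 95/1229 + 179/4973 = 692426/6111817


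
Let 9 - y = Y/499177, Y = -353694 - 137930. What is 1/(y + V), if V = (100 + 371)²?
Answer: 71311/15820415582 ≈ 4.5075e-6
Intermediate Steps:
Y = -491624
V = 221841 (V = 471² = 221841)
y = 712031/71311 (y = 9 - (-491624)/499177 = 9 - 1*(-70232/71311) = 9 + 70232/71311 = 712031/71311 ≈ 9.9849)
1/(y + V) = 1/(712031/71311 + 221841) = 1/(15820415582/71311) = 71311/15820415582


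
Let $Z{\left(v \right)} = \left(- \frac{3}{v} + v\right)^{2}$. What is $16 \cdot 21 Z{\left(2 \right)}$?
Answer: $84$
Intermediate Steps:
$Z{\left(v \right)} = \left(v - \frac{3}{v}\right)^{2}$
$16 \cdot 21 Z{\left(2 \right)} = 16 \cdot 21 \frac{\left(-3 + 2^{2}\right)^{2}}{4} = 336 \frac{\left(-3 + 4\right)^{2}}{4} = 336 \frac{1^{2}}{4} = 336 \cdot \frac{1}{4} \cdot 1 = 336 \cdot \frac{1}{4} = 84$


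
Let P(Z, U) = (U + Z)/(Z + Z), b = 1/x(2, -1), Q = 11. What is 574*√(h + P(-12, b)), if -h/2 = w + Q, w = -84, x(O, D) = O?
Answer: 287*√21093/6 ≈ 6947.0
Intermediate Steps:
b = ½ (b = 1/2 = ½ ≈ 0.50000)
P(Z, U) = (U + Z)/(2*Z) (P(Z, U) = (U + Z)/((2*Z)) = (U + Z)*(1/(2*Z)) = (U + Z)/(2*Z))
h = 146 (h = -2*(-84 + 11) = -2*(-73) = 146)
574*√(h + P(-12, b)) = 574*√(146 + (½)*(½ - 12)/(-12)) = 574*√(146 + (½)*(-1/12)*(-23/2)) = 574*√(146 + 23/48) = 574*√(7031/48) = 574*(√21093/12) = 287*√21093/6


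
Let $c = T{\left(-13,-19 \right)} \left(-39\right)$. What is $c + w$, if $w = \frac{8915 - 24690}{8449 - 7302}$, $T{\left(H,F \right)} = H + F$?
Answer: $\frac{1415681}{1147} \approx 1234.2$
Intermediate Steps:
$T{\left(H,F \right)} = F + H$
$w = - \frac{15775}{1147} \approx -13.753$
$c = 1248$ ($c = \left(-19 - 13\right) \left(-39\right) = \left(-32\right) \left(-39\right) = 1248$)
$c + w = 1248 - \frac{15775}{1147} = \frac{1415681}{1147}$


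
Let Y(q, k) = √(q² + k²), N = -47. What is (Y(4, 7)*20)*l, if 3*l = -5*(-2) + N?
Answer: -740*√65/3 ≈ -1988.7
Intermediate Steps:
l = -37/3 (l = (-5*(-2) - 47)/3 = (10 - 47)/3 = (⅓)*(-37) = -37/3 ≈ -12.333)
Y(q, k) = √(k² + q²)
(Y(4, 7)*20)*l = (√(7² + 4²)*20)*(-37/3) = (√(49 + 16)*20)*(-37/3) = (√65*20)*(-37/3) = (20*√65)*(-37/3) = -740*√65/3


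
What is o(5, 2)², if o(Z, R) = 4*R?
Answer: 64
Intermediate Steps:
o(5, 2)² = (4*2)² = 8² = 64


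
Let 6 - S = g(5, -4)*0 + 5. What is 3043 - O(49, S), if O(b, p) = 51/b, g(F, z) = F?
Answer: 149056/49 ≈ 3042.0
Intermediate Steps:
S = 1 (S = 6 - (5*0 + 5) = 6 - (0 + 5) = 6 - 1*5 = 6 - 5 = 1)
3043 - O(49, S) = 3043 - 51/49 = 149056/49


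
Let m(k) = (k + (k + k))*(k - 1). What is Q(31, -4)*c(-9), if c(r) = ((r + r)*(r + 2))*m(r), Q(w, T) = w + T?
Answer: 918540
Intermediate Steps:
m(k) = 3*k*(-1 + k) (m(k) = (k + 2*k)*(-1 + k) = (3*k)*(-1 + k) = 3*k*(-1 + k))
Q(w, T) = T + w
c(r) = 6*r**2*(-1 + r)*(2 + r) (c(r) = ((r + r)*(r + 2))*(3*r*(-1 + r)) = ((2*r)*(2 + r))*(3*r*(-1 + r)) = (2*r*(2 + r))*(3*r*(-1 + r)) = 6*r**2*(-1 + r)*(2 + r))
Q(31, -4)*c(-9) = (-4 + 31)*(6*(-9)**2*(-1 - 9)*(2 - 9)) = 27*(6*81*(-10)*(-7)) = 27*34020 = 918540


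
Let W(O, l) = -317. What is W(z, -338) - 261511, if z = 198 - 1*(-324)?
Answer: -261828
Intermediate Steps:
z = 522 (z = 198 + 324 = 522)
W(z, -338) - 261511 = -317 - 261511 = -261828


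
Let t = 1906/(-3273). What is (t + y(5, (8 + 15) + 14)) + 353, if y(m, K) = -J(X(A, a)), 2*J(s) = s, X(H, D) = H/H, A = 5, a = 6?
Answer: 2303653/6546 ≈ 351.92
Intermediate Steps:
X(H, D) = 1
J(s) = s/2
y(m, K) = -½ (y(m, K) = -1/2 = -1*½ = -½)
t = -1906/3273 (t = 1906*(-1/3273) = -1906/3273 ≈ -0.58234)
(t + y(5, (8 + 15) + 14)) + 353 = (-1906/3273 - ½) + 353 = -7085/6546 + 353 = 2303653/6546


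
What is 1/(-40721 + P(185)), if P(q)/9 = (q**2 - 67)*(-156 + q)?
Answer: 1/8874517 ≈ 1.1268e-7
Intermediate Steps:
P(q) = 9*(-156 + q)*(-67 + q**2) (P(q) = 9*((q**2 - 67)*(-156 + q)) = 9*((-67 + q**2)*(-156 + q)) = 9*((-156 + q)*(-67 + q**2)) = 9*(-156 + q)*(-67 + q**2))
1/(-40721 + P(185)) = 1/(-40721 + (94068 - 1404*185**2 - 603*185 + 9*185**3)) = 1/(-40721 + (94068 - 1404*34225 - 111555 + 9*6331625)) = 1/(-40721 + (94068 - 48051900 - 111555 + 56984625)) = 1/(-40721 + 8915238) = 1/8874517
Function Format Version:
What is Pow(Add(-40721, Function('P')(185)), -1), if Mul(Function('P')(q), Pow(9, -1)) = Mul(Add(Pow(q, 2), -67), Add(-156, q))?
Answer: Rational(1, 8874517) ≈ 1.1268e-7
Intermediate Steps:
Function('P')(q) = Mul(9, Add(-156, q), Add(-67, Pow(q, 2))) (Function('P')(q) = Mul(9, Mul(Add(Pow(q, 2), -67), Add(-156, q))) = Mul(9, Mul(Add(-67, Pow(q, 2)), Add(-156, q))) = Mul(9, Mul(Add(-156, q), Add(-67, Pow(q, 2)))) = Mul(9, Add(-156, q), Add(-67, Pow(q, 2))))
Pow(Add(-40721, Function('P')(185)), -1) = Pow(Add(-40721, Add(94068, Mul(-1404, Pow(185, 2)), Mul(-603, 185), Mul(9, Pow(185, 3)))), -1) = Pow(Add(-40721, Add(94068, Mul(-1404, 34225), -111555, Mul(9, 6331625))), -1) = Pow(Add(-40721, Add(94068, -48051900, -111555, 56984625)), -1) = Pow(Add(-40721, 8915238), -1) = Pow(8874517, -1) = Rational(1, 8874517)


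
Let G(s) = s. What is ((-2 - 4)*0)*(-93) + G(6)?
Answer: 6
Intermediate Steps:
((-2 - 4)*0)*(-93) + G(6) = ((-2 - 4)*0)*(-93) + 6 = -6*0*(-93) + 6 = 0*(-93) + 6 = 0 + 6 = 6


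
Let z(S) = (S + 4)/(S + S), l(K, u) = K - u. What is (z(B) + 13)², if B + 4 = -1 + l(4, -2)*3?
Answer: 126025/676 ≈ 186.43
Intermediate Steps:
B = 13 (B = -4 + (-1 + (4 - 1*(-2))*3) = -4 + (-1 + (4 + 2)*3) = -4 + (-1 + 6*3) = -4 + (-1 + 18) = -4 + 17 = 13)
z(S) = (4 + S)/(2*S) (z(S) = (4 + S)/((2*S)) = (4 + S)*(1/(2*S)) = (4 + S)/(2*S))
(z(B) + 13)² = ((½)*(4 + 13)/13 + 13)² = ((½)*(1/13)*17 + 13)² = (17/26 + 13)² = (355/26)² = 126025/676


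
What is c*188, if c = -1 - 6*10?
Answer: -11468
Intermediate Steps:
c = -61 (c = -1 - 60 = -61)
c*188 = -61*188 = -11468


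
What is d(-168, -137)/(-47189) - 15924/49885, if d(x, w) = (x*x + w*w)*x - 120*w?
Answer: 392261748204/2354023265 ≈ 166.63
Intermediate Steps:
d(x, w) = -120*w + x*(w² + x²) (d(x, w) = (x² + w²)*x - 120*w = (w² + x²)*x - 120*w = x*(w² + x²) - 120*w = -120*w + x*(w² + x²))
d(-168, -137)/(-47189) - 15924/49885 = ((-168)³ - 120*(-137) - 168*(-137)²)/(-47189) - 15924/49885 = (-4741632 + 16440 - 168*18769)*(-1/47189) - 15924*1/49885 = (-4741632 + 16440 - 3153192)*(-1/47189) - 15924/49885 = -7878384*(-1/47189) - 15924/49885 = 7878384/47189 - 15924/49885 = 392261748204/2354023265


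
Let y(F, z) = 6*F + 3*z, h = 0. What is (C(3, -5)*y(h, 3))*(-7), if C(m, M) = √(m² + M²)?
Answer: -63*√34 ≈ -367.35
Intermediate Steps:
y(F, z) = 3*z + 6*F
C(m, M) = √(M² + m²)
(C(3, -5)*y(h, 3))*(-7) = (√((-5)² + 3²)*(3*3 + 6*0))*(-7) = (√(25 + 9)*(9 + 0))*(-7) = (√34*9)*(-7) = (9*√34)*(-7) = -63*√34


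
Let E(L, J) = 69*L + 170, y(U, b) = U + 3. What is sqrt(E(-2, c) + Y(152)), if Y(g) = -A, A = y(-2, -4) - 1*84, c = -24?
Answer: sqrt(115) ≈ 10.724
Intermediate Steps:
y(U, b) = 3 + U
A = -83 (A = (3 - 2) - 1*84 = 1 - 84 = -83)
Y(g) = 83 (Y(g) = -1*(-83) = 83)
E(L, J) = 170 + 69*L
sqrt(E(-2, c) + Y(152)) = sqrt((170 + 69*(-2)) + 83) = sqrt((170 - 138) + 83) = sqrt(32 + 83) = sqrt(115)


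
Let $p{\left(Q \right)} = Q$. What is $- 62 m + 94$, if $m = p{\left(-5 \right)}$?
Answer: $404$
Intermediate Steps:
$m = -5$
$- 62 m + 94 = \left(-62\right) \left(-5\right) + 94 = 310 + 94 = 404$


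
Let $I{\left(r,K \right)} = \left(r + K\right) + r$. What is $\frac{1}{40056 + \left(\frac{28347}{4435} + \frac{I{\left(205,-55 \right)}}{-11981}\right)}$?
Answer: $\frac{53135735}{2128743052142} \approx 2.4961 \cdot 10^{-5}$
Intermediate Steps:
$I{\left(r,K \right)} = K + 2 r$ ($I{\left(r,K \right)} = \left(K + r\right) + r = K + 2 r$)
$\frac{1}{40056 + \left(\frac{28347}{4435} + \frac{I{\left(205,-55 \right)}}{-11981}\right)} = \frac{1}{40056 + \left(\frac{28347}{4435} + \frac{-55 + 2 \cdot 205}{-11981}\right)} = \frac{1}{40056 + \left(28347 \cdot \frac{1}{4435} + \left(-55 + 410\right) \left(- \frac{1}{11981}\right)\right)} = \frac{1}{40056 + \left(\frac{28347}{4435} + 355 \left(- \frac{1}{11981}\right)\right)} = \frac{1}{40056 + \left(\frac{28347}{4435} - \frac{355}{11981}\right)} = \frac{1}{40056 + \frac{338050982}{53135735}} = \frac{1}{\frac{2128743052142}{53135735}} = \frac{53135735}{2128743052142}$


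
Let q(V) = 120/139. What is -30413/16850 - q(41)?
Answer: -6249407/2342150 ≈ -2.6682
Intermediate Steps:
q(V) = 120/139 (q(V) = 120*(1/139) = 120/139)
-30413/16850 - q(41) = -30413/16850 - 1*120/139 = -30413*1/16850 - 120/139 = -30413/16850 - 120/139 = -6249407/2342150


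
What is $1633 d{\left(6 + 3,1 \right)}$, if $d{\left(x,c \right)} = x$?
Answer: $14697$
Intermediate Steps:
$1633 d{\left(6 + 3,1 \right)} = 1633 \left(6 + 3\right) = 1633 \cdot 9 = 14697$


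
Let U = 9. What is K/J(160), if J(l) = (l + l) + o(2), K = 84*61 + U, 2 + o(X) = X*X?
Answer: 5133/322 ≈ 15.941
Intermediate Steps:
o(X) = -2 + X² (o(X) = -2 + X*X = -2 + X²)
K = 5133 (K = 84*61 + 9 = 5124 + 9 = 5133)
J(l) = 2 + 2*l (J(l) = (l + l) + (-2 + 2²) = 2*l + (-2 + 4) = 2*l + 2 = 2 + 2*l)
K/J(160) = 5133/(2 + 2*160) = 5133/(2 + 320) = 5133/322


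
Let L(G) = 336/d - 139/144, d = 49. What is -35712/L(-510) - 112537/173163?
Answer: -6234137389691/1028415057 ≈ -6061.9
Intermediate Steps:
L(G) = 5939/1008 (L(G) = 336/49 - 139/144 = 336*(1/49) - 139*1/144 = 48/7 - 139/144 = 5939/1008)
-35712/L(-510) - 112537/173163 = -35712/5939/1008 - 112537/173163 = -35712*1008/5939 - 112537*1/173163 = -35997696/5939 - 112537/173163 = -6234137389691/1028415057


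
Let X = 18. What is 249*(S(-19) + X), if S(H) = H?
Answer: -249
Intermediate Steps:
249*(S(-19) + X) = 249*(-19 + 18) = 249*(-1) = -249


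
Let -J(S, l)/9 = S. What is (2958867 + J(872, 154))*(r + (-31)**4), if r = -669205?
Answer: 750491348004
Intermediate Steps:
J(S, l) = -9*S
(2958867 + J(872, 154))*(r + (-31)**4) = (2958867 - 9*872)*(-669205 + (-31)**4) = (2958867 - 7848)*(-669205 + 923521) = 2951019*254316 = 750491348004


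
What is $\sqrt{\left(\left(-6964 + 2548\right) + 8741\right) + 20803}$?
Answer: $6 \sqrt{698} \approx 158.52$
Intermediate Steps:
$\sqrt{\left(\left(-6964 + 2548\right) + 8741\right) + 20803} = \sqrt{\left(-4416 + 8741\right) + 20803} = \sqrt{4325 + 20803} = \sqrt{25128} = 6 \sqrt{698}$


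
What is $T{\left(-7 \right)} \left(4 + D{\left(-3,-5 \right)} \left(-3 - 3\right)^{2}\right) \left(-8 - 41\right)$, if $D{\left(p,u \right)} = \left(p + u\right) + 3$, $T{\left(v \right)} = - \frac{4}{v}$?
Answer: $4928$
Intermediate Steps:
$D{\left(p,u \right)} = 3 + p + u$
$T{\left(-7 \right)} \left(4 + D{\left(-3,-5 \right)} \left(-3 - 3\right)^{2}\right) \left(-8 - 41\right) = - \frac{4}{-7} \left(4 + \left(3 - 3 - 5\right) \left(-3 - 3\right)^{2}\right) \left(-8 - 41\right) = \left(-4\right) \left(- \frac{1}{7}\right) \left(4 - 5 \left(-6\right)^{2}\right) \left(-8 - 41\right) = \frac{4 \left(4 - 180\right)}{7} \left(-49\right) = \frac{4}{7} \left(-176\right) \left(-49\right) = \left(- \frac{704}{7}\right) \left(-49\right) = 4928$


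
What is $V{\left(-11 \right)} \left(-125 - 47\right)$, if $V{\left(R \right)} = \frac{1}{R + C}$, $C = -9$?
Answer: $\frac{43}{5} \approx 8.6$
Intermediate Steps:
$V{\left(R \right)} = \frac{1}{-9 + R}$ ($V{\left(R \right)} = \frac{1}{R - 9} = \frac{1}{-9 + R}$)
$V{\left(-11 \right)} \left(-125 - 47\right) = \frac{-125 - 47}{-9 - 11} = \frac{1}{-20} \left(-172\right) = \left(- \frac{1}{20}\right) \left(-172\right) = \frac{43}{5}$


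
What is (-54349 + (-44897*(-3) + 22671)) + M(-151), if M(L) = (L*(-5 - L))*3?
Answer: 36875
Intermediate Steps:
M(L) = 3*L*(-5 - L)
(-54349 + (-44897*(-3) + 22671)) + M(-151) = (-54349 + (-44897*(-3) + 22671)) - 3*(-151)*(5 - 151) = (-54349 + (134691 + 22671)) - 3*(-151)*(-146) = (-54349 + 157362) - 66138 = 103013 - 66138 = 36875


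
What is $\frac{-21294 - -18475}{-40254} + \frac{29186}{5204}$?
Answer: $\frac{148690415}{26185227} \approx 5.6784$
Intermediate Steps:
$\frac{-21294 - -18475}{-40254} + \frac{29186}{5204} = \left(-21294 + 18475\right) \left(- \frac{1}{40254}\right) + 29186 \cdot \frac{1}{5204} = \left(-2819\right) \left(- \frac{1}{40254}\right) + \frac{14593}{2602} = \frac{2819}{40254} + \frac{14593}{2602} = \frac{148690415}{26185227}$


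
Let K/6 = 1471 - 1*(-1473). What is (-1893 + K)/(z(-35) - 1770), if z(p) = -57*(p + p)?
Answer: 5257/740 ≈ 7.1041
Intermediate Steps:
K = 17664 (K = 6*(1471 - 1*(-1473)) = 6*(1471 + 1473) = 6*2944 = 17664)
z(p) = -114*p
(-1893 + K)/(z(-35) - 1770) = (-1893 + 17664)/(-114*(-35) - 1770) = 15771/(3990 - 1770) = 15771/2220 = 15771*(1/2220) = 5257/740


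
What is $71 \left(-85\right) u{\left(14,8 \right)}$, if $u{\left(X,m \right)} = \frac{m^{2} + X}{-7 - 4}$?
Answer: $\frac{470730}{11} \approx 42794.0$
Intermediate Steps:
$u{\left(X,m \right)} = - \frac{X}{11} - \frac{m^{2}}{11}$ ($u{\left(X,m \right)} = \frac{X + m^{2}}{-11} = \left(X + m^{2}\right) \left(- \frac{1}{11}\right) = - \frac{X}{11} - \frac{m^{2}}{11}$)
$71 \left(-85\right) u{\left(14,8 \right)} = 71 \left(-85\right) \left(\left(- \frac{1}{11}\right) 14 - \frac{8^{2}}{11}\right) = - 6035 \left(- \frac{14}{11} - \frac{64}{11}\right) = \left(-6035\right) \left(- \frac{78}{11}\right) = \frac{470730}{11}$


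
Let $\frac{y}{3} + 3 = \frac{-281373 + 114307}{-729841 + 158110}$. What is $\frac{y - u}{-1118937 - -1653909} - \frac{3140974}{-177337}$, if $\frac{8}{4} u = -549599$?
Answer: $\frac{659039591662169465}{36160205594636856} \approx 18.226$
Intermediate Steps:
$u = - \frac{549599}{2}$ ($u = \frac{1}{2} \left(-549599\right) = - \frac{549599}{2} \approx -2.748 \cdot 10^{5}$)
$y = - \frac{1548127}{190577}$ ($y = -9 + 3 \frac{-281373 + 114307}{-729841 + 158110} = -9 + 3 \left(- \frac{167066}{-571731}\right) = -9 + 3 \left(\left(-167066\right) \left(- \frac{1}{571731}\right)\right) = -9 + 3 \cdot \frac{167066}{571731} = -9 + \frac{167066}{190577} = - \frac{1548127}{190577} \approx -8.1234$)
$\frac{y - u}{-1118937 - -1653909} - \frac{3140974}{-177337} = \frac{- \frac{1548127}{190577} - - \frac{549599}{2}}{-1118937 - -1653909} - \frac{3140974}{-177337} = \frac{- \frac{1548127}{190577} + \frac{549599}{2}}{-1118937 + 1653909} - - \frac{3140974}{177337} = \frac{104737832369}{381154 \cdot 534972} + \frac{3140974}{177337} = \frac{104737832369}{381154} \cdot \frac{1}{534972} + \frac{3140974}{177337} = \frac{104737832369}{203906717688} + \frac{3140974}{177337} = \frac{659039591662169465}{36160205594636856}$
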